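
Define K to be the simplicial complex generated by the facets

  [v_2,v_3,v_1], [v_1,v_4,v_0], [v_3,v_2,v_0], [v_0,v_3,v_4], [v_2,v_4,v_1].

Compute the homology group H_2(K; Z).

H_2 ≅ 0.

Fix the vertex order v_0 < v_1 < v_2 < v_3 < v_4 and write every simplex with vertices in increasing order. Then dim K = 2 and the simplices of K are:

  0-simplices (5): [v_0], [v_1], [v_2], [v_3], [v_4]
  1-simplices (10): [v_0,v_1], [v_0,v_2], [v_0,v_3], [v_0,v_4], [v_1,v_2], [v_1,v_3], [v_1,v_4], [v_2,v_3], [v_2,v_4], [v_3,v_4]
  2-simplices (5): [v_0,v_1,v_4], [v_0,v_2,v_3], [v_0,v_3,v_4], [v_1,v_2,v_3], [v_1,v_2,v_4]

Hence C_0 ≅ Z^5, C_1 ≅ Z^10, C_2 ≅ Z^5.

∂_1: C_1 → C_0 sends each edge [p,q] (with p < q) to q − p.
As a 5×10 matrix over Z this has rank 4, with invariant factors (1,1,1,1).

Boundary ∂_2: C_2 → C_1 maps a triangle to the signed sum of its edges. For instance
  ∂[v_0,v_1,v_4] = [v_1,v_4] − [v_0,v_4] + [v_0,v_1],
  ∂[v_1,v_2,v_3] = [v_2,v_3] − [v_1,v_3] + [v_1,v_2].
The 10×5 boundary matrix has rank 5 and Smith normal form diag(1,1,1,1,1).

From H_k ≅ ker(∂_k) / im(∂_{k+1}) we obtain:

  H_2: rank ker ∂_2 − rank ∂_3 = (5 − 5) − 0 = 0, and there is no ∂_3, so H_2 ≅ 0.

(K is a triangulation of the Möbius band.)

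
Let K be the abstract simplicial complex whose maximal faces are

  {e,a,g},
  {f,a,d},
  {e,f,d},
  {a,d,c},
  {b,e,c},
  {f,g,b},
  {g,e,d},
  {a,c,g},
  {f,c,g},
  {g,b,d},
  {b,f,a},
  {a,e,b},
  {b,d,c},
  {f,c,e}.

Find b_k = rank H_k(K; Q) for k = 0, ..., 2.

K has 7 vertices, 21 edges, 14 triangles.
rank ∂_0 = 0, rank ∂_1 = 6 ⇒ b_0 = 7 − 0 − 6 = 1; all invariant factors of ∂_1 are 1 so no torsion. So H_0 ≅ Z.
rank ∂_1 = 6, rank ∂_2 = 13 ⇒ b_1 = 21 − 6 − 13 = 2; all invariant factors of ∂_2 are 1 so no torsion. So H_1 ≅ Z^2.
rank ∂_2 = 13, rank ∂_3 = 0 ⇒ b_2 = 14 − 13 − 0 = 1. So H_2 ≅ Z.

b_0 = 1, b_1 = 2, b_2 = 1.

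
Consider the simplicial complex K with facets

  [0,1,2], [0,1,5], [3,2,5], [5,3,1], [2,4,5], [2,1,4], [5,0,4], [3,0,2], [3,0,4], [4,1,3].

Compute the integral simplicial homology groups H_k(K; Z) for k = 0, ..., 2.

Take the total order 0 < 1 < 2 < 3 < 4 < 5 on the vertex set. Then K (dimension 2) consists of the simplices:

  0-simplices (6): [0], [1], [2], [3], [4], [5]
  1-simplices (15): [0,1], [0,2], [0,3], [0,4], [0,5], [1,2], [1,3], [1,4], [1,5], [2,3], [2,4], [2,5], [3,4], [3,5], [4,5]
  2-simplices (10): [0,1,2], [0,1,5], [0,2,3], [0,3,4], [0,4,5], [1,2,4], [1,3,4], [1,3,5], [2,3,5], [2,4,5]

so the chain groups are C_0 ≅ Z^6, C_1 ≅ Z^15, C_2 ≅ Z^10.

∂_1: C_1 → C_0 sends each edge [p,q] (with p < q) to q − p. For instance
  ∂[4,5] = [5] − [4].
This gives a 6×15 integer matrix of rank 5; reducing to Smith normal form yields diagonal entries (1,1,1,1,1).

∂_2: C_2 → C_1 maps a triangle to the signed sum of its edges. For instance
  ∂[0,2,3] = [2,3] − [0,3] + [0,2],
  ∂[0,1,2] = [1,2] − [0,2] + [0,1].
As a 15×10 matrix over Z this has rank 10, with invariant factors (1,1,1,1,1,1,1,1,1,2).

From H_k ≅ ker(∂_k) / im(∂_{k+1}) we obtain:

  H_0: rank C_0 − rank ∂_1 = 6 − 5 = 1, and the invariant factors of ∂_1 are all 1, so H_0 ≅ Z.
  H_1: rank ker ∂_1 − rank ∂_2 = (15 − 5) − 10 = 0, and ∂_2 has invariant factor 2 > 1, so H_1 ≅ Z/2Z.
  H_2: rank ker ∂_2 − rank ∂_3 = (10 − 10) − 0 = 0, and there is no ∂_3, so H_2 ≅ 0.

(K is a triangulation of the real projective plane RP^2.)

H_0 ≅ Z,  H_1 ≅ Z/2Z,  H_2 = 0.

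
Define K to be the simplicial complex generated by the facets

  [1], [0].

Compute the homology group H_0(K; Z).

H_0 = Z^2.

Fix the vertex order 0 < 1 and write every simplex with vertices in increasing order. Then dim K = 0 and the simplices of K are:

  0-simplices (2): [0], [1]

so the chain groups are C_0 ≅ Z^2.

From H_k ≅ ker(∂_k) / im(∂_{k+1}) we obtain:

  H_0: rank C_0 − rank ∂_1 = 2 − 0 = 2, and there is no ∂_1, so H_0 ≅ Z^2.

(K is a triangulation of a set of 2 points.)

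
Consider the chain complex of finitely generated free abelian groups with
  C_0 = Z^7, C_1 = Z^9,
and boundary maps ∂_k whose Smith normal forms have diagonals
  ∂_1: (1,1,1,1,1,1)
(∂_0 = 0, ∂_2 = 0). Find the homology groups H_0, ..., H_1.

H_0 ≅ Z,  H_1 ≅ Z^3.

H_0: b_0 = 7 − 0 − 6 = 1; torsion from ∂_1 factors > 1: none. So H_0 ≅ Z.
H_1: b_1 = 9 − 6 − 0 = 3; torsion from ∂_2 factors > 1: none. So H_1 ≅ Z^3.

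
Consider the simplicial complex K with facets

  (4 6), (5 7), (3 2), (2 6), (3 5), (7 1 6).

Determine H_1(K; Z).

H_1 = Z.

Fix the vertex order 1 < 2 < 3 < 4 < 5 < 6 < 7 and write every simplex with vertices in increasing order. Then dim K = 2 and the simplices of K are:

  0-simplices (7): [1], [2], [3], [4], [5], [6], [7]
  1-simplices (8): [1,6], [1,7], [2,3], [2,6], [3,5], [4,6], [5,7], [6,7]
  2-simplices (1): [1,6,7]

giving chain groups C_0 ≅ Z^7, C_1 ≅ Z^8, C_2 ≅ Z^1.

Boundary ∂_1: C_1 → C_0 maps an edge to its endpoints' difference, ∂[p,q] = q − p. For instance
  ∂[4,6] = [6] − [4].
The 7×8 boundary matrix has rank 6 and Smith normal form diag(1,1,1,1,1,1).

∂_2: C_2 → C_1 maps a triangle to the signed sum of its edges. For instance
  ∂[1,6,7] = [6,7] − [1,7] + [1,6].
This gives a 8×1 integer matrix of rank 1; reducing to Smith normal form yields diagonal entries (1).

Computing H_k = (kernel of ∂_k) / (image of ∂_{k+1}):

  H_1: rank ker ∂_1 − rank ∂_2 = (8 − 6) − 1 = 1, and the invariant factors of ∂_2 are all 1, so H_1 = Z.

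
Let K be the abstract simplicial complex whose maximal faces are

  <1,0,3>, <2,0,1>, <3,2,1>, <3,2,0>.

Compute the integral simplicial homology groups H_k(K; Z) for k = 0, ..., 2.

H_0 ≅ Z,  H_1 = 0,  H_2 ≅ Z.

K has 4 vertices, 6 edges, 4 triangles.
rank ∂_0 = 0, rank ∂_1 = 3 ⇒ b_0 = 4 − 0 − 3 = 1; all invariant factors of ∂_1 are 1 so no torsion. So H_0 = Z.
rank ∂_1 = 3, rank ∂_2 = 3 ⇒ b_1 = 6 − 3 − 3 = 0; all invariant factors of ∂_2 are 1 so no torsion. So H_1 = 0.
rank ∂_2 = 3, rank ∂_3 = 0 ⇒ b_2 = 4 − 3 − 0 = 1. So H_2 = Z.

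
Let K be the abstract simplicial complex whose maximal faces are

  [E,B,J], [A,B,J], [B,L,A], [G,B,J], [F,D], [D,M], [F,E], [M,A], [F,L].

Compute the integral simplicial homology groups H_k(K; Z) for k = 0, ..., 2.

H_0 ≅ Z,  H_1 ≅ Z^2,  H_2 = 0.

Order the vertices as A < B < D < E < F < G < J < L < M. Listing each simplex with vertices in this order, K has dimension 2 with simplices:

  0-simplices (9): A, B, D, E, F, G, J, L, M
  1-simplices (14): AB, AJ, AL, AM, BE, BG, BJ, BL, DF, DM, EF, EJ, FL, GJ
  2-simplices (4): ABJ, ABL, BEJ, BGJ

Hence C_0 ≅ Z^9, C_1 ≅ Z^14, C_2 ≅ Z^4.

The boundary map ∂_1: C_1 → C_0 maps an edge to its endpoints' difference, ∂[p,q] = q − p. For instance
  ∂FL = L − F.
The 9×14 boundary matrix has rank 8 and Smith normal form diag(1,1,1,1,1,1,1,1).

The boundary map ∂_2: C_2 → C_1 sends each 2-simplex [p,q,r] to [q,r] − [p,r] + [p,q]. For instance
  ∂BGJ = GJ − BJ + BG,
  ∂ABL = BL − AL + AB.
The 14×4 boundary matrix has rank 4 and Smith normal form diag(1,1,1,1).

Computing H_k = (kernel of ∂_k) / (image of ∂_{k+1}):

  H_0: rank C_0 − rank ∂_1 = 9 − 8 = 1, and the invariant factors of ∂_1 are all 1, so H_0 = Z.
  H_1: rank ker ∂_1 − rank ∂_2 = (14 − 8) − 4 = 2, and the invariant factors of ∂_2 are all 1, so H_1 = Z^2.
  H_2: rank ker ∂_2 − rank ∂_3 = (4 − 4) − 0 = 0, and there is no ∂_3, so H_2 = 0.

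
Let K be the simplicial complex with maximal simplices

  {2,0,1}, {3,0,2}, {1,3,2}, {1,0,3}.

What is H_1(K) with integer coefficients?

Take the total order 0 < 1 < 2 < 3 on the vertex set. Then K (dimension 2) consists of the simplices:

  0-simplices (4): [0], [1], [2], [3]
  1-simplices (6): [0,1], [0,2], [0,3], [1,2], [1,3], [2,3]
  2-simplices (4): [0,1,2], [0,1,3], [0,2,3], [1,2,3]

so the chain groups are C_0 ≅ Z^4, C_1 ≅ Z^6, C_2 ≅ Z^4.

∂_1: C_1 → C_0 maps an edge to its endpoints' difference, ∂[p,q] = q − p.
The 4×6 boundary matrix has rank 3 and Smith normal form diag(1,1,1).

Boundary ∂_2: C_2 → C_1 acts by ∂[p,q,r] = [q,r] − [p,r] + [p,q]. For instance
  ∂[0,2,3] = [2,3] − [0,3] + [0,2],
  ∂[0,1,3] = [1,3] − [0,3] + [0,1].
The 6×4 boundary matrix has rank 3 and Smith normal form diag(1,1,1).

Now H_k = ker ∂_k / im ∂_{k+1}, so:

  H_1: rank ker ∂_1 − rank ∂_2 = (6 − 3) − 3 = 0, and the invariant factors of ∂_2 are all 1, so H_1 = 0.

(K is a triangulation of the 2-sphere S^2.)

H_1 = 0.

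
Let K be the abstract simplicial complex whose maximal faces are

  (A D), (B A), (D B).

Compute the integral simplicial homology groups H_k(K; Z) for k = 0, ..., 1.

Order the vertices as A < B < D. Listing each simplex with vertices in this order, K has dimension 1 with simplices:

  0-simplices (3): A, B, D
  1-simplices (3): AB, AD, BD

so the chain groups are C_0 ≅ Z^3, C_1 ≅ Z^3.

Boundary ∂_1: C_1 → C_0 is given by ∂[p,q] = [q] − [p].
The resulting 3×3 matrix has rank 2, and its Smith normal form has invariant factors (1,1).

Reading off H_k = ker ∂_k / im ∂_{k+1}:

  H_0: rank C_0 − rank ∂_1 = 3 − 2 = 1, and the invariant factors of ∂_1 are all 1, so H_0 = Z.
  H_1: rank ker ∂_1 − rank ∂_2 = (3 − 2) − 0 = 1, and there is no ∂_2, so H_1 = Z.

H_0 = Z,  H_1 = Z.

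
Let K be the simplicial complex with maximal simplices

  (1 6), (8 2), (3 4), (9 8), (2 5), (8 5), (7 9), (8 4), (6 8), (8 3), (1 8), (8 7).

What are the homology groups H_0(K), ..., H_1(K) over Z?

H_0 ≅ Z,  H_1 ≅ Z^4.

Take the total order 1 < 2 < 3 < 4 < 5 < 6 < 7 < 8 < 9 on the vertex set. Then K (dimension 1) consists of the simplices:

  0-simplices (9): [1], [2], [3], [4], [5], [6], [7], [8], [9]
  1-simplices (12): [1,6], [1,8], [2,5], [2,8], [3,4], [3,8], [4,8], [5,8], [6,8], [7,8], [7,9], [8,9]

Hence C_0 ≅ Z^9, C_1 ≅ Z^12.

The boundary map ∂_1: C_1 → C_0 sends each edge [p,q] (with p < q) to q − p. For instance
  ∂[7,9] = [9] − [7].
As a 9×12 matrix over Z this has rank 8, with invariant factors (1,1,1,1,1,1,1,1).

Computing H_k = (kernel of ∂_k) / (image of ∂_{k+1}):

  H_0: rank C_0 − rank ∂_1 = 9 − 8 = 1, and the invariant factors of ∂_1 are all 1, so H_0 ≅ Z.
  H_1: rank ker ∂_1 − rank ∂_2 = (12 − 8) − 0 = 4, and there is no ∂_2, so H_1 ≅ Z^4.

As a check, the Euler characteristic is 9 − 12 = -3, which agrees with 1 − 4 = -3.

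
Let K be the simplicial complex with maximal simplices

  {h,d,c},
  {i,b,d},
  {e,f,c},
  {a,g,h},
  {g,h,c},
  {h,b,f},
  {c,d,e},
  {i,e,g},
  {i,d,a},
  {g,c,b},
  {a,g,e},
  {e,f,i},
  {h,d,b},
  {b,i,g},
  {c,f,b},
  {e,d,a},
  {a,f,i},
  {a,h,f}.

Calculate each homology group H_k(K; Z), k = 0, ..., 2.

H_0 ≅ Z,  H_1 ≅ Z ⊕ Z/2Z,  H_2 = 0.

We work with the vertex ordering a < b < c < d < e < f < g < h < i. The simplices of K, each written with vertices in increasing order, are:

  0-simplices (9): a, b, c, d, e, f, g, h, i
  1-simplices (27): ad, ae, af, ag, ah, ai, bc, bd, bf, bg, bh, bi, cd, ce, cf, cg, ch, de, dh, di, ef, eg, ei, fh, fi, gh, gi
  2-simplices (18): ade, adi, aeg, afh, afi, agh, bcf, bcg, bdh, bdi, bfh, bgi, cde, cdh, cef, cgh, efi, egi

so the chain groups are C_0 ≅ Z^9, C_1 ≅ Z^27, C_2 ≅ Z^18.

Boundary ∂_1: C_1 → C_0 maps an edge to its endpoints' difference, ∂[p,q] = q − p.
The resulting 9×27 matrix has rank 8, and its Smith normal form has invariant factors (1,1,1,1,1,1,1,1).

The boundary map ∂_2: C_2 → C_1 maps a triangle to the signed sum of its edges. For instance
  ∂cde = de − ce + cd,
  ∂adi = di − ai + ad.
The resulting 27×18 matrix has rank 18, and its Smith normal form has invariant factors (1,1,1,1,1,1,1,1,1,1,1,1,1,1,1,1,1,2).

Now H_k = ker ∂_k / im ∂_{k+1}, so:

  H_0: rank C_0 − rank ∂_1 = 9 − 8 = 1, and the invariant factors of ∂_1 are all 1, so H_0 = Z.
  H_1: rank ker ∂_1 − rank ∂_2 = (27 − 8) − 18 = 1, and ∂_2 has invariant factor 2 > 1, so H_1 = Z ⊕ Z/2Z.
  H_2: rank ker ∂_2 − rank ∂_3 = (18 − 18) − 0 = 0, and there is no ∂_3, so H_2 = 0.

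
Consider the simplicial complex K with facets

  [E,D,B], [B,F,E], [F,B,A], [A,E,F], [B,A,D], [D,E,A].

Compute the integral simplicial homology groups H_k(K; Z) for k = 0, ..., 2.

H_0 = Z,  H_1 = 0,  H_2 = Z.

Order the vertices as A < B < D < E < F. Listing each simplex with vertices in this order, K has dimension 2 with simplices:

  0-simplices (5): A, B, D, E, F
  1-simplices (9): AB, AD, AE, AF, BD, BE, BF, DE, EF
  2-simplices (6): ABD, ABF, ADE, AEF, BDE, BEF

Hence C_0 ≅ Z^5, C_1 ≅ Z^9, C_2 ≅ Z^6.

Boundary ∂_1: C_1 → C_0 maps an edge to its endpoints' difference, ∂[p,q] = q − p. For instance
  ∂BF = F − B.
This gives a 5×9 integer matrix of rank 4; reducing to Smith normal form yields diagonal entries (1,1,1,1).

Boundary ∂_2: C_2 → C_1 sends each 2-simplex [p,q,r] to [q,r] − [p,r] + [p,q]. For instance
  ∂AEF = EF − AF + AE,
  ∂BEF = EF − BF + BE.
The resulting 9×6 matrix has rank 5, and its Smith normal form has invariant factors (1,1,1,1,1).

Now H_k = ker ∂_k / im ∂_{k+1}, so:

  H_0: rank C_0 − rank ∂_1 = 5 − 4 = 1, and the invariant factors of ∂_1 are all 1, so H_0 = Z.
  H_1: rank ker ∂_1 − rank ∂_2 = (9 − 4) − 5 = 0, and the invariant factors of ∂_2 are all 1, so H_1 = 0.
  H_2: rank ker ∂_2 − rank ∂_3 = (6 − 5) − 0 = 1, and there is no ∂_3, so H_2 = Z.

As a check, the Euler characteristic is 5 − 9 + 6 = 2, which agrees with 1 − 0 + 1 = 2.
(K is a triangulation of the 2-sphere S^2.)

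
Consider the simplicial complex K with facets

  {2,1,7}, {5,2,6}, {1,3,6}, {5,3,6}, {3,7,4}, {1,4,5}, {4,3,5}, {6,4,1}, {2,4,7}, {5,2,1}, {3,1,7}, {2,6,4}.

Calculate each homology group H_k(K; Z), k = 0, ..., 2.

Order the vertices as 1 < 2 < 3 < 4 < 5 < 6 < 7. Listing each simplex with vertices in this order, K has dimension 2 with simplices:

  0-simplices (7): [1], [2], [3], [4], [5], [6], [7]
  1-simplices (18): [1,2], [1,3], [1,4], [1,5], [1,6], [1,7], [2,4], [2,5], [2,6], [2,7], [3,4], [3,5], [3,6], [3,7], [4,5], [4,6], [4,7], [5,6]
  2-simplices (12): [1,2,5], [1,2,7], [1,3,6], [1,3,7], [1,4,5], [1,4,6], [2,4,6], [2,4,7], [2,5,6], [3,4,5], [3,4,7], [3,5,6]

giving chain groups C_0 ≅ Z^7, C_1 ≅ Z^18, C_2 ≅ Z^12.

Boundary ∂_1: C_1 → C_0 is given by ∂[p,q] = [q] − [p]. For instance
  ∂[4,5] = [5] − [4].
As a 7×18 matrix over Z this has rank 6, with invariant factors (1,1,1,1,1,1).

Boundary ∂_2: C_2 → C_1 sends each 2-simplex [p,q,r] to [q,r] − [p,r] + [p,q]. For instance
  ∂[1,3,6] = [3,6] − [1,6] + [1,3],
  ∂[3,4,7] = [4,7] − [3,7] + [3,4].
This gives a 18×12 integer matrix of rank 12; reducing to Smith normal form yields diagonal entries (1,1,1,1,1,1,1,1,1,1,1,2).

From H_k ≅ ker(∂_k) / im(∂_{k+1}) we obtain:

  H_0: rank C_0 − rank ∂_1 = 7 − 6 = 1, and the invariant factors of ∂_1 are all 1, so H_0 = Z.
  H_1: rank ker ∂_1 − rank ∂_2 = (18 − 6) − 12 = 0, and ∂_2 has invariant factor 2 > 1, so H_1 = Z/2.
  H_2: rank ker ∂_2 − rank ∂_3 = (12 − 12) − 0 = 0, and there is no ∂_3, so H_2 = 0.

H_0 = Z,  H_1 = Z/2,  H_2 = 0.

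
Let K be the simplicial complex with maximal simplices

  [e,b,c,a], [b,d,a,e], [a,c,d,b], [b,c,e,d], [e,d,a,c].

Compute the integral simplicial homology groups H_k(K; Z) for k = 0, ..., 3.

Take the total order a < b < c < d < e on the vertex set. Then K (dimension 3) consists of the simplices:

  0-simplices (5): a, b, c, d, e
  1-simplices (10): ab, ac, ad, ae, bc, bd, be, cd, ce, de
  2-simplices (10): abc, abd, abe, acd, ace, ade, bcd, bce, bde, cde
  3-simplices (5): abcd, abce, abde, acde, bcde

so the chain groups are C_0 ≅ Z^5, C_1 ≅ Z^10, C_2 ≅ Z^10, C_3 ≅ Z^5.

Boundary ∂_1: C_1 → C_0 sends each edge [p,q] (with p < q) to q − p. For instance
  ∂ce = e − c.
As a 5×10 matrix over Z this has rank 4, with invariant factors (1,1,1,1).

∂_2: C_2 → C_1 acts by ∂[p,q,r] = [q,r] − [p,r] + [p,q]. For instance
  ∂abd = bd − ad + ab,
  ∂acd = cd − ad + ac.
The 10×10 boundary matrix has rank 6 and Smith normal form diag(1,1,1,1,1,1).

Boundary ∂_3: C_3 → C_2 sends each 3-simplex σ to the alternating sum Σ_i (−1)^i (σ with its i-th vertex removed). For instance
  ∂acde = cde − ade + ace − acd,
  ∂abcd = bcd − acd + abd − abc.
The resulting 10×5 matrix has rank 4, and its Smith normal form has invariant factors (1,1,1,1).

From H_k ≅ ker(∂_k) / im(∂_{k+1}) we obtain:

  H_0: rank C_0 − rank ∂_1 = 5 − 4 = 1, and the invariant factors of ∂_1 are all 1, so H_0 = Z.
  H_1: rank ker ∂_1 − rank ∂_2 = (10 − 4) − 6 = 0, and the invariant factors of ∂_2 are all 1, so H_1 = 0.
  H_2: rank ker ∂_2 − rank ∂_3 = (10 − 6) − 4 = 0, and the invariant factors of ∂_3 are all 1, so H_2 = 0.
  H_3: rank ker ∂_3 − rank ∂_4 = (5 − 4) − 0 = 1, and there is no ∂_4, so H_3 = Z.

H_0 = Z,  H_1 = 0,  H_2 = 0,  H_3 = Z.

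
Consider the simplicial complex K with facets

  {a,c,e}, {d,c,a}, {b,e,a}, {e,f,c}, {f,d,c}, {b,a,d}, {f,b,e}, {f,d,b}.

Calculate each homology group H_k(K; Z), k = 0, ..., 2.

H_0 ≅ Z,  H_1 = 0,  H_2 ≅ Z.

We work with the vertex ordering a < b < c < d < e < f. The simplices of K, each written with vertices in increasing order, are:

  0-simplices (6): a, b, c, d, e, f
  1-simplices (12): ab, ac, ad, ae, bd, be, bf, cd, ce, cf, df, ef
  2-simplices (8): abd, abe, acd, ace, bdf, bef, cdf, cef

Hence C_0 ≅ Z^6, C_1 ≅ Z^12, C_2 ≅ Z^8.

The boundary map ∂_1: C_1 → C_0 maps an edge to its endpoints' difference, ∂[p,q] = q − p.
This gives a 6×12 integer matrix of rank 5; reducing to Smith normal form yields diagonal entries (1,1,1,1,1).

Boundary ∂_2: C_2 → C_1 sends each 2-simplex [p,q,r] to [q,r] − [p,r] + [p,q]. For instance
  ∂abe = be − ae + ab,
  ∂ace = ce − ae + ac.
The 12×8 boundary matrix has rank 7 and Smith normal form diag(1,1,1,1,1,1,1).

Reading off H_k = ker ∂_k / im ∂_{k+1}:

  H_0: rank C_0 − rank ∂_1 = 6 − 5 = 1, and the invariant factors of ∂_1 are all 1, so H_0 ≅ Z.
  H_1: rank ker ∂_1 − rank ∂_2 = (12 − 5) − 7 = 0, and the invariant factors of ∂_2 are all 1, so H_1 ≅ 0.
  H_2: rank ker ∂_2 − rank ∂_3 = (8 − 7) − 0 = 1, and there is no ∂_3, so H_2 ≅ Z.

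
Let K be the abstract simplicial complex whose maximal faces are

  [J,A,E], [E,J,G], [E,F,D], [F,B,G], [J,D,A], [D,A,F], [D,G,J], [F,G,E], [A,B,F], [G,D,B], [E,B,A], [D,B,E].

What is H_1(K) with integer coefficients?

H_1 = Z_2.

Take the total order A < B < D < E < F < G < J on the vertex set. Then K (dimension 2) consists of the simplices:

  0-simplices (7): A, B, D, E, F, G, J
  1-simplices (18): AB, AD, AE, AF, AJ, BD, BE, BF, BG, DE, DF, DG, DJ, EF, EG, EJ, FG, GJ
  2-simplices (12): ABE, ABF, ADF, ADJ, AEJ, BDE, BDG, BFG, DEF, DGJ, EFG, EGJ

Hence C_0 ≅ Z^7, C_1 ≅ Z^18, C_2 ≅ Z^12.

Boundary ∂_1: C_1 → C_0 sends each edge [p,q] (with p < q) to q − p. For instance
  ∂FG = G − F.
The resulting 7×18 matrix has rank 6, and its Smith normal form has invariant factors (1,1,1,1,1,1).

The boundary map ∂_2: C_2 → C_1 acts by ∂[p,q,r] = [q,r] − [p,r] + [p,q]. For instance
  ∂BDG = DG − BG + BD,
  ∂ADJ = DJ − AJ + AD.
The resulting 18×12 matrix has rank 12, and its Smith normal form has invariant factors (1,1,1,1,1,1,1,1,1,1,1,2).

Computing H_k = (kernel of ∂_k) / (image of ∂_{k+1}):

  H_1: rank ker ∂_1 − rank ∂_2 = (18 − 6) − 12 = 0, and ∂_2 has invariant factor 2 > 1, so H_1 = Z_2.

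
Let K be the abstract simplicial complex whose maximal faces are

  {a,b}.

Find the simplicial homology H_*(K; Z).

Fix the vertex order a < b and write every simplex with vertices in increasing order. Then dim K = 1 and the simplices of K are:

  0-simplices (2): a, b
  1-simplices (1): ab

giving chain groups C_0 ≅ Z^2, C_1 ≅ Z^1.

∂_1: C_1 → C_0 sends each edge [p,q] (with p < q) to q − p. For instance
  ∂ab = b − a.
As a 2×1 matrix over Z this has rank 1, with invariant factors (1).

Reading off H_k = ker ∂_k / im ∂_{k+1}:

  H_0: rank C_0 − rank ∂_1 = 2 − 1 = 1, and the invariant factors of ∂_1 are all 1, so H_0 = Z.
  H_1: rank ker ∂_1 − rank ∂_2 = (1 − 1) − 0 = 0, and there is no ∂_2, so H_1 = 0.

H_0 = Z,  H_1 = 0.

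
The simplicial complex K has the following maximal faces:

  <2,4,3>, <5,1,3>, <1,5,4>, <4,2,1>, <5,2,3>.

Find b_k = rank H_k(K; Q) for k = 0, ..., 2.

Order the vertices as 1 < 2 < 3 < 4 < 5. Listing each simplex with vertices in this order, K has dimension 2 with simplices:

  0-simplices (5): [1], [2], [3], [4], [5]
  1-simplices (10): [1,2], [1,3], [1,4], [1,5], [2,3], [2,4], [2,5], [3,4], [3,5], [4,5]
  2-simplices (5): [1,2,4], [1,3,5], [1,4,5], [2,3,4], [2,3,5]

Hence C_0 ≅ Z^5, C_1 ≅ Z^10, C_2 ≅ Z^5.

The boundary map ∂_1: C_1 → C_0 sends each edge [p,q] (with p < q) to q − p. For instance
  ∂[1,3] = [3] − [1].
This gives a 5×10 integer matrix of rank 4; reducing to Smith normal form yields diagonal entries (1,1,1,1).

The boundary map ∂_2: C_2 → C_1 acts by ∂[p,q,r] = [q,r] − [p,r] + [p,q]. For instance
  ∂[2,3,4] = [3,4] − [2,4] + [2,3],
  ∂[1,3,5] = [3,5] − [1,5] + [1,3].
As a 10×5 matrix over Z this has rank 5, with invariant factors (1,1,1,1,1).

Now H_k = ker ∂_k / im ∂_{k+1}, so:

  H_0: rank C_0 − rank ∂_1 = 5 − 4 = 1, and the invariant factors of ∂_1 are all 1, so H_0 = Z.
  H_1: rank ker ∂_1 − rank ∂_2 = (10 − 4) − 5 = 1, and the invariant factors of ∂_2 are all 1, so H_1 = Z.
  H_2: rank ker ∂_2 − rank ∂_3 = (5 − 5) − 0 = 0, and there is no ∂_3, so H_2 = 0.

As a check, the Euler characteristic is 5 − 10 + 5 = 0, which agrees with 1 − 1 + 0 = 0.

Hence the Betti numbers are b_0 = 1, b_1 = 1, b_2 = 0.

b_0 = 1, b_1 = 1, b_2 = 0.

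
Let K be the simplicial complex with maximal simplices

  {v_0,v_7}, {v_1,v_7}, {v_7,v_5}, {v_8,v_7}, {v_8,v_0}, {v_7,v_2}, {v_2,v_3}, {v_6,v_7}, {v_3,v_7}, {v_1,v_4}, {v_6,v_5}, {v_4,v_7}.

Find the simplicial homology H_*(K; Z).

H_0 ≅ Z,  H_1 ≅ Z^4.

Fix the vertex order v_0 < v_1 < v_2 < v_3 < v_4 < v_5 < v_6 < v_7 < v_8 and write every simplex with vertices in increasing order. Then dim K = 1 and the simplices of K are:

  0-simplices (9): [v_0], [v_1], [v_2], [v_3], [v_4], [v_5], [v_6], [v_7], [v_8]
  1-simplices (12): [v_0,v_7], [v_0,v_8], [v_1,v_4], [v_1,v_7], [v_2,v_3], [v_2,v_7], [v_3,v_7], [v_4,v_7], [v_5,v_6], [v_5,v_7], [v_6,v_7], [v_7,v_8]

Hence C_0 ≅ Z^9, C_1 ≅ Z^12.

Boundary ∂_1: C_1 → C_0 maps an edge to its endpoints' difference, ∂[p,q] = q − p. For instance
  ∂[v_0,v_7] = [v_7] − [v_0].
The resulting 9×12 matrix has rank 8, and its Smith normal form has invariant factors (1,1,1,1,1,1,1,1).

Now H_k = ker ∂_k / im ∂_{k+1}, so:

  H_0: rank C_0 − rank ∂_1 = 9 − 8 = 1, and the invariant factors of ∂_1 are all 1, so H_0 ≅ Z.
  H_1: rank ker ∂_1 − rank ∂_2 = (12 − 8) − 0 = 4, and there is no ∂_2, so H_1 ≅ Z^4.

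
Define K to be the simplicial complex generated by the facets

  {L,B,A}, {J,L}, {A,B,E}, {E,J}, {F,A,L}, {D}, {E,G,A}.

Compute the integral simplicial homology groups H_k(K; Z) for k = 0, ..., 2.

H_0 ≅ Z^2,  H_1 ≅ Z,  H_2 = 0.

Order the vertices as A < B < D < E < F < G < J < L. Listing each simplex with vertices in this order, K has dimension 2 with simplices:

  0-simplices (8): A, B, D, E, F, G, J, L
  1-simplices (11): AB, AE, AF, AG, AL, BE, BL, EG, EJ, FL, JL
  2-simplices (4): ABE, ABL, AEG, AFL

giving chain groups C_0 ≅ Z^8, C_1 ≅ Z^11, C_2 ≅ Z^4.

∂_1: C_1 → C_0 maps an edge to its endpoints' difference, ∂[p,q] = q − p. For instance
  ∂AL = L − A.
The resulting 8×11 matrix has rank 6, and its Smith normal form has invariant factors (1,1,1,1,1,1).

∂_2: C_2 → C_1 acts by ∂[p,q,r] = [q,r] − [p,r] + [p,q]. For instance
  ∂AFL = FL − AL + AF,
  ∂ABE = BE − AE + AB.
The 11×4 boundary matrix has rank 4 and Smith normal form diag(1,1,1,1).

Now H_k = ker ∂_k / im ∂_{k+1}, so:

  H_0: rank C_0 − rank ∂_1 = 8 − 6 = 2, and the invariant factors of ∂_1 are all 1, so H_0 = Z^2.
  H_1: rank ker ∂_1 − rank ∂_2 = (11 − 6) − 4 = 1, and the invariant factors of ∂_2 are all 1, so H_1 = Z.
  H_2: rank ker ∂_2 − rank ∂_3 = (4 − 4) − 0 = 0, and there is no ∂_3, so H_2 = 0.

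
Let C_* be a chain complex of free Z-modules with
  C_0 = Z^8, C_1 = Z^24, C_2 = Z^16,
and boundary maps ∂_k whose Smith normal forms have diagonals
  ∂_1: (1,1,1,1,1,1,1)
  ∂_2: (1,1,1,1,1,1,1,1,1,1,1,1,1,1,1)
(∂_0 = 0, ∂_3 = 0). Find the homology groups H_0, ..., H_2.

H_0 = Z,  H_1 = Z^2,  H_2 = Z.

H_0: b_0 = 8 − 0 − 7 = 1; torsion from ∂_1 factors > 1: none. So H_0 = Z.
H_1: b_1 = 24 − 7 − 15 = 2; torsion from ∂_2 factors > 1: none. So H_1 = Z^2.
H_2: b_2 = 16 − 15 − 0 = 1; torsion from ∂_3 factors > 1: none. So H_2 = Z.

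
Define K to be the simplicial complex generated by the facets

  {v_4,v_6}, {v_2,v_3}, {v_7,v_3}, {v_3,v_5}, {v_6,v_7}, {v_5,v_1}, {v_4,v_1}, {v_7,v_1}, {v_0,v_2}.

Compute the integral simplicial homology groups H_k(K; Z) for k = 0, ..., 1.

H_0 ≅ Z,  H_1 ≅ Z^2.

Take the total order v_0 < v_1 < v_2 < v_3 < v_4 < v_5 < v_6 < v_7 on the vertex set. Then K (dimension 1) consists of the simplices:

  0-simplices (8): [v_0], [v_1], [v_2], [v_3], [v_4], [v_5], [v_6], [v_7]
  1-simplices (9): [v_0,v_2], [v_1,v_4], [v_1,v_5], [v_1,v_7], [v_2,v_3], [v_3,v_5], [v_3,v_7], [v_4,v_6], [v_6,v_7]

Hence C_0 ≅ Z^8, C_1 ≅ Z^9.

Boundary ∂_1: C_1 → C_0 is given by ∂[p,q] = [q] − [p]. For instance
  ∂[v_1,v_4] = [v_4] − [v_1].
The 8×9 boundary matrix has rank 7 and Smith normal form diag(1,1,1,1,1,1,1).

Computing H_k = (kernel of ∂_k) / (image of ∂_{k+1}):

  H_0: rank C_0 − rank ∂_1 = 8 − 7 = 1, and the invariant factors of ∂_1 are all 1, so H_0 ≅ Z.
  H_1: rank ker ∂_1 − rank ∂_2 = (9 − 7) − 0 = 2, and there is no ∂_2, so H_1 ≅ Z^2.

As a check, the Euler characteristic is 8 − 9 = -1, which agrees with 1 − 2 = -1.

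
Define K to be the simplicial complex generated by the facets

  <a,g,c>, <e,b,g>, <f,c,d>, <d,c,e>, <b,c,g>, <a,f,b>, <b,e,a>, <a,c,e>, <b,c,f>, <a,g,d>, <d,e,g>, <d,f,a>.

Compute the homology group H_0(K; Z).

H_0 = Z.

K has 7 vertices, 18 edges, 12 triangles.
rank ∂_0 = 0, rank ∂_1 = 6 ⇒ b_0 = 7 − 0 − 6 = 1; all invariant factors of ∂_1 are 1 so no torsion. So H_0 = Z.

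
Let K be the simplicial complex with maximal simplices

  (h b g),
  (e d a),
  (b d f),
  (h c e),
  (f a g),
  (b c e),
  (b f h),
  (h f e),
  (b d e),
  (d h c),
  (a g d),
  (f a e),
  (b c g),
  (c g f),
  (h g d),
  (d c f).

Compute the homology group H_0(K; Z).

H_0 = Z.

Order the vertices as a < b < c < d < e < f < g < h. Listing each simplex with vertices in this order, K has dimension 2 with simplices:

  0-simplices (8): a, b, c, d, e, f, g, h
  1-simplices (24): ad, ae, af, ag, bc, bd, be, bf, bg, bh, cd, ce, cf, cg, ch, de, df, dg, dh, ef, eh, fg, fh, gh
  2-simplices (16): ade, adg, aef, afg, bce, bcg, bde, bdf, bfh, bgh, cdf, cdh, ceh, cfg, dgh, efh

Hence C_0 ≅ Z^8, C_1 ≅ Z^24, C_2 ≅ Z^16.

∂_1: C_1 → C_0 is given by ∂[p,q] = [q] − [p]. For instance
  ∂ad = d − a.
The resulting 8×24 matrix has rank 7, and its Smith normal form has invariant factors (1,1,1,1,1,1,1).

Boundary ∂_2: C_2 → C_1 acts by ∂[p,q,r] = [q,r] − [p,r] + [p,q]. For instance
  ∂bce = ce − be + bc,
  ∂aef = ef − af + ae.
The 24×16 boundary matrix has rank 15 and Smith normal form diag(1,1,1,1,1,1,1,1,1,1,1,1,1,1,1).

From H_k ≅ ker(∂_k) / im(∂_{k+1}) we obtain:

  H_0: rank C_0 − rank ∂_1 = 8 − 7 = 1, and the invariant factors of ∂_1 are all 1, so H_0 ≅ Z.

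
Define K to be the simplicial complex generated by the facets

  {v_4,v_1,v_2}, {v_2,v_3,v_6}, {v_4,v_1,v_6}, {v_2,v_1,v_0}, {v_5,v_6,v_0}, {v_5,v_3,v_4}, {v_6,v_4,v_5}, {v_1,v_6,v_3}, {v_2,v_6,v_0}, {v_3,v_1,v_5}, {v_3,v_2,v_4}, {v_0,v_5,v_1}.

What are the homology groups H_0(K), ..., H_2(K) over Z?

H_0 = Z,  H_1 = Z/2,  H_2 = 0.

K has 7 vertices, 18 edges, 12 triangles.
rank ∂_0 = 0, rank ∂_1 = 6 ⇒ b_0 = 7 − 0 − 6 = 1; all invariant factors of ∂_1 are 1 so no torsion. So H_0 = Z.
rank ∂_1 = 6, rank ∂_2 = 12 ⇒ b_1 = 18 − 6 − 12 = 0; ∂_2 has invariant factor(s) [2] giving torsion. So H_1 = Z/2.
rank ∂_2 = 12, rank ∂_3 = 0 ⇒ b_2 = 12 − 12 − 0 = 0. So H_2 = 0.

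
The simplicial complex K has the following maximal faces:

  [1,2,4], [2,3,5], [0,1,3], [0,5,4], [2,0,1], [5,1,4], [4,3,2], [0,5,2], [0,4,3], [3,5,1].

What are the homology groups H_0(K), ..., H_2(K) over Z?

H_0 = Z,  H_1 = Z/2,  H_2 = 0.

We work with the vertex ordering 0 < 1 < 2 < 3 < 4 < 5. The simplices of K, each written with vertices in increasing order, are:

  0-simplices (6): [0], [1], [2], [3], [4], [5]
  1-simplices (15): [0,1], [0,2], [0,3], [0,4], [0,5], [1,2], [1,3], [1,4], [1,5], [2,3], [2,4], [2,5], [3,4], [3,5], [4,5]
  2-simplices (10): [0,1,2], [0,1,3], [0,2,5], [0,3,4], [0,4,5], [1,2,4], [1,3,5], [1,4,5], [2,3,4], [2,3,5]

so the chain groups are C_0 ≅ Z^6, C_1 ≅ Z^15, C_2 ≅ Z^10.

The boundary map ∂_1: C_1 → C_0 maps an edge to its endpoints' difference, ∂[p,q] = q − p. For instance
  ∂[0,4] = [4] − [0].
The resulting 6×15 matrix has rank 5, and its Smith normal form has invariant factors (1,1,1,1,1).

∂_2: C_2 → C_1 maps a triangle to the signed sum of its edges. For instance
  ∂[0,1,2] = [1,2] − [0,2] + [0,1],
  ∂[0,4,5] = [4,5] − [0,5] + [0,4].
This gives a 15×10 integer matrix of rank 10; reducing to Smith normal form yields diagonal entries (1,1,1,1,1,1,1,1,1,2).

Reading off H_k = ker ∂_k / im ∂_{k+1}:

  H_0: rank C_0 − rank ∂_1 = 6 − 5 = 1, and the invariant factors of ∂_1 are all 1, so H_0 = Z.
  H_1: rank ker ∂_1 − rank ∂_2 = (15 − 5) − 10 = 0, and ∂_2 has invariant factor 2 > 1, so H_1 = Z/2.
  H_2: rank ker ∂_2 − rank ∂_3 = (10 − 10) − 0 = 0, and there is no ∂_3, so H_2 = 0.

As a check, the Euler characteristic is 6 − 15 + 10 = 1, which agrees with 1 − 0 + 0 = 1.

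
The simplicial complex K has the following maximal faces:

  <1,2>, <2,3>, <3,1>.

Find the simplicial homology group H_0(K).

K has 3 vertices, 3 edges.
rank ∂_0 = 0, rank ∂_1 = 2 ⇒ b_0 = 3 − 0 − 2 = 1; all invariant factors of ∂_1 are 1 so no torsion. So H_0 = Z.

H_0 ≅ Z.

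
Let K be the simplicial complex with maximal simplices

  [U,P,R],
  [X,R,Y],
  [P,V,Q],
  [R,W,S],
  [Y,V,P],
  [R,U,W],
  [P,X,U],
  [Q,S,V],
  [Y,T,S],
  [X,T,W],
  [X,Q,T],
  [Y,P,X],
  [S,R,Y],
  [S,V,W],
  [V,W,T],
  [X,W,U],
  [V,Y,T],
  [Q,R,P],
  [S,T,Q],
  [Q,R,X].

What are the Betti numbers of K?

Fix the vertex order P < Q < R < S < T < U < V < W < X < Y and write every simplex with vertices in increasing order. Then dim K = 2 and the simplices of K are:

  0-simplices (10): P, Q, R, S, T, U, V, W, X, Y
  1-simplices (30): PQ, PR, PU, PV, PX, PY, QR, QS, QT, QV, QX, RS, RU, RW, RX, RY, ST, SV, SW, SY, TV, TW, TX, TY, UW, UX, VW, VY, WX, XY
  2-simplices (20): PQR, PQV, PRU, PUX, PVY, PXY, QRX, QST, QSV, QTX, RSW, RSY, RUW, RXY, STY, SVW, TVW, TVY, TWX, UWX

so the chain groups are C_0 ≅ Z^10, C_1 ≅ Z^30, C_2 ≅ Z^20.

∂_1: C_1 → C_0 sends each edge [p,q] (with p < q) to q − p.
This gives a 10×30 integer matrix of rank 9; reducing to Smith normal form yields diagonal entries (1,1,1,1,1,1,1,1,1).

Boundary ∂_2: C_2 → C_1 acts by ∂[p,q,r] = [q,r] − [p,r] + [p,q]. For instance
  ∂PXY = XY − PY + PX,
  ∂STY = TY − SY + ST.
As a 30×20 matrix over Z this has rank 20, with invariant factors (1,1,1,1,1,1,1,1,1,1,1,1,1,1,1,1,1,1,1,2).

From H_k ≅ ker(∂_k) / im(∂_{k+1}) we obtain:

  H_0: rank C_0 − rank ∂_1 = 10 − 9 = 1, and the invariant factors of ∂_1 are all 1, so H_0 = Z.
  H_1: rank ker ∂_1 − rank ∂_2 = (30 − 9) − 20 = 1, and ∂_2 has invariant factor 2 > 1, so H_1 = Z ⊕ Z/2.
  H_2: rank ker ∂_2 − rank ∂_3 = (20 − 20) − 0 = 0, and there is no ∂_3, so H_2 = 0.

Hence the Betti numbers are b_0 = 1, b_1 = 1, b_2 = 0.

b_0 = 1, b_1 = 1, b_2 = 0.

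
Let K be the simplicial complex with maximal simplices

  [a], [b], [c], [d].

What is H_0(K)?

H_0 ≅ Z^4.

We work with the vertex ordering a < b < c < d. The simplices of K, each written with vertices in increasing order, are:

  0-simplices (4): a, b, c, d

Hence C_0 ≅ Z^4.

Now H_k = ker ∂_k / im ∂_{k+1}, so:

  H_0: rank C_0 − rank ∂_1 = 4 − 0 = 4, and there is no ∂_1, so H_0 ≅ Z^4.

(K is a triangulation of a set of 4 points.)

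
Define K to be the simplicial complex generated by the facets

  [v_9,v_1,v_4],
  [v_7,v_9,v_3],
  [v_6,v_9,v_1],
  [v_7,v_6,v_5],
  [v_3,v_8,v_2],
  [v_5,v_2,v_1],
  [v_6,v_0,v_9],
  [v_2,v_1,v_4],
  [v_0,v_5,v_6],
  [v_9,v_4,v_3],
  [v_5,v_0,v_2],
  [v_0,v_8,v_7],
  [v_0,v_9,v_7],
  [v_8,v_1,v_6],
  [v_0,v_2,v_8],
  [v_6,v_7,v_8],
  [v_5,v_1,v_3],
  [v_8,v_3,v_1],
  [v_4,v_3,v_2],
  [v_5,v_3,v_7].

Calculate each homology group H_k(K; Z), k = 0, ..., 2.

H_0 = Z,  H_1 = Z ⊕ Z/2,  H_2 = 0.

We work with the vertex ordering v_0 < v_1 < v_2 < v_3 < v_4 < v_5 < v_6 < v_7 < v_8 < v_9. The simplices of K, each written with vertices in increasing order, are:

  0-simplices (10): [v_0], [v_1], [v_2], [v_3], [v_4], [v_5], [v_6], [v_7], [v_8], [v_9]
  1-simplices (30): (30 of them)
  2-simplices (20): (20 of them)

giving chain groups C_0 ≅ Z^10, C_1 ≅ Z^30, C_2 ≅ Z^20.

∂_1: C_1 → C_0 maps an edge to its endpoints' difference, ∂[p,q] = q − p. For instance
  ∂[v_2,v_5] = [v_5] − [v_2].
The resulting 10×30 matrix has rank 9, and its Smith normal form has invariant factors (1,1,1,1,1,1,1,1,1).

∂_2: C_2 → C_1 maps a triangle to the signed sum of its edges. For instance
  ∂[v_0,v_7,v_9] = [v_7,v_9] − [v_0,v_9] + [v_0,v_7],
  ∂[v_1,v_2,v_5] = [v_2,v_5] − [v_1,v_5] + [v_1,v_2].
The 30×20 boundary matrix has rank 20 and Smith normal form diag(1,1,1,1,1,1,1,1,1,1,1,1,1,1,1,1,1,1,1,2).

From H_k ≅ ker(∂_k) / im(∂_{k+1}) we obtain:

  H_0: rank C_0 − rank ∂_1 = 10 − 9 = 1, and the invariant factors of ∂_1 are all 1, so H_0 = Z.
  H_1: rank ker ∂_1 − rank ∂_2 = (30 − 9) − 20 = 1, and ∂_2 has invariant factor 2 > 1, so H_1 = Z ⊕ Z/2.
  H_2: rank ker ∂_2 − rank ∂_3 = (20 − 20) − 0 = 0, and there is no ∂_3, so H_2 = 0.

As a check, the Euler characteristic is 10 − 30 + 20 = 0, which agrees with 1 − 1 + 0 = 0.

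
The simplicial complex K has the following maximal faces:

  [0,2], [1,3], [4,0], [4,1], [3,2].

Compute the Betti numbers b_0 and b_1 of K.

We work with the vertex ordering 0 < 1 < 2 < 3 < 4. The simplices of K, each written with vertices in increasing order, are:

  0-simplices (5): [0], [1], [2], [3], [4]
  1-simplices (5): [0,2], [0,4], [1,3], [1,4], [2,3]

so the chain groups are C_0 ≅ Z^5, C_1 ≅ Z^5.

The boundary map ∂_1: C_1 → C_0 maps an edge to its endpoints' difference, ∂[p,q] = q − p.
As a 5×5 matrix over Z this has rank 4, with invariant factors (1,1,1,1).

Computing H_k = (kernel of ∂_k) / (image of ∂_{k+1}):

  H_0: rank C_0 − rank ∂_1 = 5 − 4 = 1, and the invariant factors of ∂_1 are all 1, so H_0 ≅ Z.
  H_1: rank ker ∂_1 − rank ∂_2 = (5 − 4) − 0 = 1, and there is no ∂_2, so H_1 ≅ Z.

Hence the Betti numbers are b_0 = 1, b_1 = 1.

b_0 = 1, b_1 = 1.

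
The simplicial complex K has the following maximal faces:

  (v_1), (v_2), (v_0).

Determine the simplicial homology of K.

We work with the vertex ordering v_0 < v_1 < v_2. The simplices of K, each written with vertices in increasing order, are:

  0-simplices (3): [v_0], [v_1], [v_2]

Hence C_0 ≅ Z^3.

Reading off H_k = ker ∂_k / im ∂_{k+1}:

  H_0: rank C_0 − rank ∂_1 = 3 − 0 = 3, and there is no ∂_1, so H_0 ≅ Z^3.

H_0 = Z^3.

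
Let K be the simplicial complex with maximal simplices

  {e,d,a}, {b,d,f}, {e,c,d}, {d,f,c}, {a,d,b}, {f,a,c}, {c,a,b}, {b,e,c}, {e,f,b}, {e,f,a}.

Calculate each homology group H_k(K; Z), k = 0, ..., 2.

H_0 = Z,  H_1 = Z_2,  H_2 = 0.

Order the vertices as a < b < c < d < e < f. Listing each simplex with vertices in this order, K has dimension 2 with simplices:

  0-simplices (6): a, b, c, d, e, f
  1-simplices (15): ab, ac, ad, ae, af, bc, bd, be, bf, cd, ce, cf, de, df, ef
  2-simplices (10): abc, abd, acf, ade, aef, bce, bdf, bef, cde, cdf

giving chain groups C_0 ≅ Z^6, C_1 ≅ Z^15, C_2 ≅ Z^10.

Boundary ∂_1: C_1 → C_0 is given by ∂[p,q] = [q] − [p]. For instance
  ∂ab = b − a.
This gives a 6×15 integer matrix of rank 5; reducing to Smith normal form yields diagonal entries (1,1,1,1,1).

∂_2: C_2 → C_1 sends each 2-simplex [p,q,r] to [q,r] − [p,r] + [p,q]. For instance
  ∂abc = bc − ac + ab,
  ∂abd = bd − ad + ab.
The resulting 15×10 matrix has rank 10, and its Smith normal form has invariant factors (1,1,1,1,1,1,1,1,1,2).

Reading off H_k = ker ∂_k / im ∂_{k+1}:

  H_0: rank C_0 − rank ∂_1 = 6 − 5 = 1, and the invariant factors of ∂_1 are all 1, so H_0 ≅ Z.
  H_1: rank ker ∂_1 − rank ∂_2 = (15 − 5) − 10 = 0, and ∂_2 has invariant factor 2 > 1, so H_1 ≅ Z_2.
  H_2: rank ker ∂_2 − rank ∂_3 = (10 − 10) − 0 = 0, and there is no ∂_3, so H_2 ≅ 0.

(K is a triangulation of the real projective plane RP^2.)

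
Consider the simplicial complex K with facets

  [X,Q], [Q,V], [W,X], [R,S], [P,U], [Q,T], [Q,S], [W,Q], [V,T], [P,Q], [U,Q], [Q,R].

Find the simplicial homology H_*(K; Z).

H_0 = Z,  H_1 = Z^4.

Take the total order P < Q < R < S < T < U < V < W < X on the vertex set. Then K (dimension 1) consists of the simplices:

  0-simplices (9): P, Q, R, S, T, U, V, W, X
  1-simplices (12): PQ, PU, QR, QS, QT, QU, QV, QW, QX, RS, TV, WX

Hence C_0 ≅ Z^9, C_1 ≅ Z^12.

∂_1: C_1 → C_0 sends each edge [p,q] (with p < q) to q − p.
The 9×12 boundary matrix has rank 8 and Smith normal form diag(1,1,1,1,1,1,1,1).

Computing H_k = (kernel of ∂_k) / (image of ∂_{k+1}):

  H_0: rank C_0 − rank ∂_1 = 9 − 8 = 1, and the invariant factors of ∂_1 are all 1, so H_0 = Z.
  H_1: rank ker ∂_1 − rank ∂_2 = (12 − 8) − 0 = 4, and there is no ∂_2, so H_1 = Z^4.

As a check, the Euler characteristic is 9 − 12 = -3, which agrees with 1 − 4 = -3.
(K is a triangulation of a wedge of 4 circles.)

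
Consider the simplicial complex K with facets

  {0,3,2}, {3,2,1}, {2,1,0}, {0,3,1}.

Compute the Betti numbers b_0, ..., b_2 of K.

b_0 = 1, b_1 = 0, b_2 = 1.

Take the total order 0 < 1 < 2 < 3 on the vertex set. Then K (dimension 2) consists of the simplices:

  0-simplices (4): [0], [1], [2], [3]
  1-simplices (6): [0,1], [0,2], [0,3], [1,2], [1,3], [2,3]
  2-simplices (4): [0,1,2], [0,1,3], [0,2,3], [1,2,3]

Hence C_0 ≅ Z^4, C_1 ≅ Z^6, C_2 ≅ Z^4.

Boundary ∂_1: C_1 → C_0 maps an edge to its endpoints' difference, ∂[p,q] = q − p.
The 4×6 boundary matrix has rank 3 and Smith normal form diag(1,1,1).

∂_2: C_2 → C_1 sends each 2-simplex [p,q,r] to [q,r] − [p,r] + [p,q]. For instance
  ∂[0,2,3] = [2,3] − [0,3] + [0,2],
  ∂[0,1,3] = [1,3] − [0,3] + [0,1].
This gives a 6×4 integer matrix of rank 3; reducing to Smith normal form yields diagonal entries (1,1,1).

Reading off H_k = ker ∂_k / im ∂_{k+1}:

  H_0: rank C_0 − rank ∂_1 = 4 − 3 = 1, and the invariant factors of ∂_1 are all 1, so H_0 = Z.
  H_1: rank ker ∂_1 − rank ∂_2 = (6 − 3) − 3 = 0, and the invariant factors of ∂_2 are all 1, so H_1 = 0.
  H_2: rank ker ∂_2 − rank ∂_3 = (4 − 3) − 0 = 1, and there is no ∂_3, so H_2 = Z.

(K is a triangulation of the 2-sphere S^2.)

Hence the Betti numbers are b_0 = 1, b_1 = 0, b_2 = 1.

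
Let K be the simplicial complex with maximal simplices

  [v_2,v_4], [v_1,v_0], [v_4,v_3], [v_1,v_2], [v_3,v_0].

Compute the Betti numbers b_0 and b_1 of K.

b_0 = 1, b_1 = 1.

Fix the vertex order v_0 < v_1 < v_2 < v_3 < v_4 and write every simplex with vertices in increasing order. Then dim K = 1 and the simplices of K are:

  0-simplices (5): [v_0], [v_1], [v_2], [v_3], [v_4]
  1-simplices (5): [v_0,v_1], [v_0,v_3], [v_1,v_2], [v_2,v_4], [v_3,v_4]

giving chain groups C_0 ≅ Z^5, C_1 ≅ Z^5.

Boundary ∂_1: C_1 → C_0 maps an edge to its endpoints' difference, ∂[p,q] = q − p. For instance
  ∂[v_0,v_1] = [v_1] − [v_0].
This gives a 5×5 integer matrix of rank 4; reducing to Smith normal form yields diagonal entries (1,1,1,1).

Computing H_k = (kernel of ∂_k) / (image of ∂_{k+1}):

  H_0: rank C_0 − rank ∂_1 = 5 − 4 = 1, and the invariant factors of ∂_1 are all 1, so H_0 = Z.
  H_1: rank ker ∂_1 − rank ∂_2 = (5 − 4) − 0 = 1, and there is no ∂_2, so H_1 = Z.

Hence the Betti numbers are b_0 = 1, b_1 = 1.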